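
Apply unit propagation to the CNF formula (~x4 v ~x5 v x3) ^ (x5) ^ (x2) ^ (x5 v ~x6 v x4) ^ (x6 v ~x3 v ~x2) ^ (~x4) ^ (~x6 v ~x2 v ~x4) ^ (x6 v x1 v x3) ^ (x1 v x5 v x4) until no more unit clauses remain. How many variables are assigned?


Unit propagation repeatedly assigns the literal in any unit clause, then simplifies.
Assignments in order: x5 = T, x2 = T, x4 = F.
No further unit clauses remain.
Total variables assigned = 3.

3


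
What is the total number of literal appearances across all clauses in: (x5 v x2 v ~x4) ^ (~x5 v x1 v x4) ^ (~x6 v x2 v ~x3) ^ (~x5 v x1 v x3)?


Clause lengths: 3, 3, 3, 3.
Sum = 3 + 3 + 3 + 3 = 12.

12


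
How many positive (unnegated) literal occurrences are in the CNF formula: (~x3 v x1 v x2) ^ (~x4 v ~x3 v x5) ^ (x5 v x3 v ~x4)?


Scan each clause for unnegated literals.
Clause 1: 2 positive; Clause 2: 1 positive; Clause 3: 2 positive.
Total positive literal occurrences = 5.

5


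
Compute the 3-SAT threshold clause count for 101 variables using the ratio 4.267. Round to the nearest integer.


The 3-SAT phase transition occurs at approximately 4.267 clauses per variable.
m = 4.267 * 101 = 430.967.
Rounded to nearest integer: 431.

431


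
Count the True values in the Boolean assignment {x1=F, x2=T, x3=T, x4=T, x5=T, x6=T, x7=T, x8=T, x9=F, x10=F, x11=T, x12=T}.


The weight is the number of variables assigned True.
True variables: x2, x3, x4, x5, x6, x7, x8, x11, x12.
Weight = 9.

9


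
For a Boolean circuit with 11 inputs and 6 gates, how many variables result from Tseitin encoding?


The Tseitin transformation introduces one auxiliary variable per gate.
Total variables = inputs + gates = 11 + 6 = 17.

17


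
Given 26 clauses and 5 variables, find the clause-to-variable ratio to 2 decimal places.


Clause-to-variable ratio = clauses / variables.
26 / 5 = 5.2.

5.2


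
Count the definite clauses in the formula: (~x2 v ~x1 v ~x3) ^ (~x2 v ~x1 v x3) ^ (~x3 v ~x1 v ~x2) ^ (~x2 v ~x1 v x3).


A definite clause has exactly one positive literal.
Clause 1: 0 positive -> not definite
Clause 2: 1 positive -> definite
Clause 3: 0 positive -> not definite
Clause 4: 1 positive -> definite
Definite clause count = 2.

2


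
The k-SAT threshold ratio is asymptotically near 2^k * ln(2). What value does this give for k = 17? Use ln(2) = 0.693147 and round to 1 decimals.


Using the asymptotic formula: threshold ~ 2^k * ln(2).
2^17 = 131072.
131072 * 0.693147 = 90852.2.

90852.2


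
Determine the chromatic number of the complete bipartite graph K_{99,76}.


K_{99,76} is bipartite by definition: the two parts are independent sets, with every edge crossing between them.
Color all vertices in one part with color 1 and all vertices in the other part with color 2.
Since the graph has at least one edge, one color does not suffice.
Chromatic number = 2.

2


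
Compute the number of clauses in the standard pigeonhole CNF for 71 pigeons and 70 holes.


The PHP encoding has two parts:
1) At-least-one-hole clauses: 71 (one per pigeon, each with 70 literals).
2) At-most-one-pigeon-per-hole clauses: 70 holes * C(71,2) = 70 * 2485 = 173950.
Total clauses = 71 + 173950 = 174021.

174021


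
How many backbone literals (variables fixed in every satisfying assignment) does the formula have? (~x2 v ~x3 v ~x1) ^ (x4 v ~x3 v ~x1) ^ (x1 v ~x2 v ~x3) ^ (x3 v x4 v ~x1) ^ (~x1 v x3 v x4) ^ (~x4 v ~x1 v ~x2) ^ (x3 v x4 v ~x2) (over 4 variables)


Find all satisfying assignments: 7 model(s).
Check which variables have the same value in every model.
No variable is fixed across all models.
Backbone size = 0.

0


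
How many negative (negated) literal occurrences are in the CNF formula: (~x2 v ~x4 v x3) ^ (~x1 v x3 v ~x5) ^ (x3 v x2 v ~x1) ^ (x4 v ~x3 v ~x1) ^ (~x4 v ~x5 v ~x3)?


Scan each clause for negated literals.
Clause 1: 2 negative; Clause 2: 2 negative; Clause 3: 1 negative; Clause 4: 2 negative; Clause 5: 3 negative.
Total negative literal occurrences = 10.

10


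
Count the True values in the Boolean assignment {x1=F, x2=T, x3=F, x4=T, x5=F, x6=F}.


The weight is the number of variables assigned True.
True variables: x2, x4.
Weight = 2.

2


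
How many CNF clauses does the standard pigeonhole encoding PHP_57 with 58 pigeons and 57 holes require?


The PHP encoding has two parts:
1) At-least-one-hole clauses: 58 (one per pigeon, each with 57 literals).
2) At-most-one-pigeon-per-hole clauses: 57 holes * C(58,2) = 57 * 1653 = 94221.
Total clauses = 58 + 94221 = 94279.

94279


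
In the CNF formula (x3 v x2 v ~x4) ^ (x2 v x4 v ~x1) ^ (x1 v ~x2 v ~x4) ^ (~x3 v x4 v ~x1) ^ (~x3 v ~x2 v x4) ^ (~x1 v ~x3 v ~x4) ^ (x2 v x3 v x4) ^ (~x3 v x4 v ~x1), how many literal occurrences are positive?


Scan each clause for unnegated literals.
Clause 1: 2 positive; Clause 2: 2 positive; Clause 3: 1 positive; Clause 4: 1 positive; Clause 5: 1 positive; Clause 6: 0 positive; Clause 7: 3 positive; Clause 8: 1 positive.
Total positive literal occurrences = 11.

11


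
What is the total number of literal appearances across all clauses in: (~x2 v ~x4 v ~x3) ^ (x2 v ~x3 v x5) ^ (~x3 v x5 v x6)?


Clause lengths: 3, 3, 3.
Sum = 3 + 3 + 3 = 9.

9


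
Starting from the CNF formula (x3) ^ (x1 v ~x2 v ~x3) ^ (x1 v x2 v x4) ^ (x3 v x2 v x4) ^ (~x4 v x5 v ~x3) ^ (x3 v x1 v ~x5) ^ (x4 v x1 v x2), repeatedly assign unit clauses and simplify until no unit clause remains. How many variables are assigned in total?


Unit propagation repeatedly assigns the literal in any unit clause, then simplifies.
Assignments in order: x3 = T.
No further unit clauses remain.
Total variables assigned = 1.

1


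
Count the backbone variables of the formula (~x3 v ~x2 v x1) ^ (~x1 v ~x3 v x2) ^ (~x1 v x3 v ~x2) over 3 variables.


Find all satisfying assignments: 5 model(s).
Check which variables have the same value in every model.
No variable is fixed across all models.
Backbone size = 0.

0


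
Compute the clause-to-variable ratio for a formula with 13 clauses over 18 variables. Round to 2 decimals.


Clause-to-variable ratio = clauses / variables.
13 / 18 = 0.72.

0.72


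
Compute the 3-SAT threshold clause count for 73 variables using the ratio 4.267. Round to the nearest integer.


The 3-SAT phase transition occurs at approximately 4.267 clauses per variable.
m = 4.267 * 73 = 311.491.
Rounded to nearest integer: 311.

311


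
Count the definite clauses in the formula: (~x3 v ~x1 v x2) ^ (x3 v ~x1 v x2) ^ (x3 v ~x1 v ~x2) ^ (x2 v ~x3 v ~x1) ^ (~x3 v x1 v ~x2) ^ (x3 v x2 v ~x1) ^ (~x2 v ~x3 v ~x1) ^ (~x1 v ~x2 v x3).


A definite clause has exactly one positive literal.
Clause 1: 1 positive -> definite
Clause 2: 2 positive -> not definite
Clause 3: 1 positive -> definite
Clause 4: 1 positive -> definite
Clause 5: 1 positive -> definite
Clause 6: 2 positive -> not definite
Clause 7: 0 positive -> not definite
Clause 8: 1 positive -> definite
Definite clause count = 5.

5


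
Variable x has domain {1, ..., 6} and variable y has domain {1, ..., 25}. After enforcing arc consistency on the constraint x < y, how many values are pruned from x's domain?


For the constraint x < y, x needs a supporting value in y's domain.
x can be at most 24 (one less than y's maximum).
Valid x values from domain: 6 out of 6.
Pruned = 6 - 6 = 0.

0


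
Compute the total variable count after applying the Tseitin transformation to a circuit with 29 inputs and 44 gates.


The Tseitin transformation introduces one auxiliary variable per gate.
Total variables = inputs + gates = 29 + 44 = 73.

73


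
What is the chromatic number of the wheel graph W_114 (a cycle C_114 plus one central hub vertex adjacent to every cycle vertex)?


W_114 consists of the cycle C_114 together with a hub vertex adjacent to every cycle vertex.
The cycle C_114 needs 2 colors (even cycle -> 2).
The hub is adjacent to every cycle vertex, so it must receive a new color distinct from all of them.
Chromatic number = 2 + 1 = 3.

3


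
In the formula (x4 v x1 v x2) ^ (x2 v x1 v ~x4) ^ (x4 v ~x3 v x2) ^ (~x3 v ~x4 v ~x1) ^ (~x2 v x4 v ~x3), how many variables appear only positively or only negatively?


A pure literal appears in only one polarity across all clauses.
Pure literals: x3 (negative only).
Count = 1.

1


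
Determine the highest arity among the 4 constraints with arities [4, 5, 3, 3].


The arities are: 4, 5, 3, 3.
Scan for the maximum value.
Maximum arity = 5.

5


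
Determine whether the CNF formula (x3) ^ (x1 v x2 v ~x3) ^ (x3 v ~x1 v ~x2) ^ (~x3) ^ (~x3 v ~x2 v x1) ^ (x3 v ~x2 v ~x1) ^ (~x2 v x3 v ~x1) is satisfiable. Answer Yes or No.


Check all 8 possible truth assignments.
Number of satisfying assignments found: 0.
The formula is unsatisfiable.

No


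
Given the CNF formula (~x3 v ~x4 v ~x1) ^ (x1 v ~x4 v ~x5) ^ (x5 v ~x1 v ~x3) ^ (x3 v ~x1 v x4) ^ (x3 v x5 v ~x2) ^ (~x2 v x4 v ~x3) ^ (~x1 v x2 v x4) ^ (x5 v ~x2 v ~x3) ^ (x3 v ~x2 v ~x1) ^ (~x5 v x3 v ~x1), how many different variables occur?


Identify each distinct variable in the formula.
Variables found: x1, x2, x3, x4, x5.
Total distinct variables = 5.

5


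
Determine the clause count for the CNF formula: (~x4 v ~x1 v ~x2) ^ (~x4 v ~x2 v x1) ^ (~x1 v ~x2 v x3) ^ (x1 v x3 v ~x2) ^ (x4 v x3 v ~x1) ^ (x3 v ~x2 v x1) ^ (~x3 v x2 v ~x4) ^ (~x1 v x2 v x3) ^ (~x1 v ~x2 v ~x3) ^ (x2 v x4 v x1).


Each group enclosed in parentheses joined by ^ is one clause.
Counting the conjuncts: 10 clauses.

10


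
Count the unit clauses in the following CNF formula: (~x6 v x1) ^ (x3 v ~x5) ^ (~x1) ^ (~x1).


A unit clause contains exactly one literal.
Unit clauses found: (~x1), (~x1).
Count = 2.

2


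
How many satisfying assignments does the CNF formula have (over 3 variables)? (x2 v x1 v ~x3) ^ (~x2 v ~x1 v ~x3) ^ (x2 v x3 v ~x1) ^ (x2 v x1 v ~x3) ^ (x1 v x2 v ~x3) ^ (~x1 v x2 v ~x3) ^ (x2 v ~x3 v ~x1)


Enumerate all 8 truth assignments over 3 variables.
Test each against every clause.
Satisfying assignments found: 4.

4


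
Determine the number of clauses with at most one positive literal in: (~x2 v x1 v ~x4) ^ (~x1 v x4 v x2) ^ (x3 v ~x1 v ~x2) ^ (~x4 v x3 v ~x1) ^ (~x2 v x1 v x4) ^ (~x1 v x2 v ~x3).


A Horn clause has at most one positive literal.
Clause 1: 1 positive lit(s) -> Horn
Clause 2: 2 positive lit(s) -> not Horn
Clause 3: 1 positive lit(s) -> Horn
Clause 4: 1 positive lit(s) -> Horn
Clause 5: 2 positive lit(s) -> not Horn
Clause 6: 1 positive lit(s) -> Horn
Total Horn clauses = 4.

4


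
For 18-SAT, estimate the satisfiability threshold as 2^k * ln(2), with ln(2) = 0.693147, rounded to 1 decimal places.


Using the asymptotic formula: threshold ~ 2^k * ln(2).
2^18 = 262144.
262144 * 0.693147 = 181704.3.

181704.3


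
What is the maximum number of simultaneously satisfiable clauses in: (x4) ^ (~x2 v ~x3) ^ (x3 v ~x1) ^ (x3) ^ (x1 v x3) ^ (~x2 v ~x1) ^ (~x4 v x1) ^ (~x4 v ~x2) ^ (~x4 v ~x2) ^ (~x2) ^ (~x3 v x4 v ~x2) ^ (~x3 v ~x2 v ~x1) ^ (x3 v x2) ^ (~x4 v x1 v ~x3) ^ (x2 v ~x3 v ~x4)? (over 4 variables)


Enumerate all 16 truth assignments.
For each, count how many of the 15 clauses are satisfied.
The formula is not fully satisfiable, so the maximum is below 15.
Maximum simultaneously satisfiable clauses = 14.

14


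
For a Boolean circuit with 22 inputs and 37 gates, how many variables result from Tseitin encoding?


The Tseitin transformation introduces one auxiliary variable per gate.
Total variables = inputs + gates = 22 + 37 = 59.

59


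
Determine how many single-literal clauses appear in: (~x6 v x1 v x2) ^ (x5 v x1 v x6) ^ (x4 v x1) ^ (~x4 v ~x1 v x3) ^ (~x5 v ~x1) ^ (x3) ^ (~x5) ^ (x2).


A unit clause contains exactly one literal.
Unit clauses found: (x3), (~x5), (x2).
Count = 3.

3


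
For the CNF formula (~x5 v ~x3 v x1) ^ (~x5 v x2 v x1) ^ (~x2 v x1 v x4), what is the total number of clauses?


Each group enclosed in parentheses joined by ^ is one clause.
Counting the conjuncts: 3 clauses.

3


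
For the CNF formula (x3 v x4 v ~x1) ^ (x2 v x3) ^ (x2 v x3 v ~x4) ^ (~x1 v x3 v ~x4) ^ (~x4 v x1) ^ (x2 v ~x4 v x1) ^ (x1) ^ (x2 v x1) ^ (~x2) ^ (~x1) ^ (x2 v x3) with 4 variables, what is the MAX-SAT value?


Enumerate all 16 truth assignments.
For each, count how many of the 11 clauses are satisfied.
The formula is not fully satisfiable, so the maximum is below 11.
Maximum simultaneously satisfiable clauses = 10.

10


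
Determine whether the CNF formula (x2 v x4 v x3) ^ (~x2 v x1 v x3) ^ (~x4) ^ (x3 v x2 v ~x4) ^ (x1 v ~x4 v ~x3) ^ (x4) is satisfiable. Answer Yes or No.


Check all 16 possible truth assignments.
Number of satisfying assignments found: 0.
The formula is unsatisfiable.

No


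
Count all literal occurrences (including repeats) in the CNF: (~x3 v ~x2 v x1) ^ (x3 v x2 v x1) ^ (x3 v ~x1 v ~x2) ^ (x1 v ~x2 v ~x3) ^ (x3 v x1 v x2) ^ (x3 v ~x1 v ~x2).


Clause lengths: 3, 3, 3, 3, 3, 3.
Sum = 3 + 3 + 3 + 3 + 3 + 3 = 18.

18


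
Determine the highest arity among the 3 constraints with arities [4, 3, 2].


The arities are: 4, 3, 2.
Scan for the maximum value.
Maximum arity = 4.

4


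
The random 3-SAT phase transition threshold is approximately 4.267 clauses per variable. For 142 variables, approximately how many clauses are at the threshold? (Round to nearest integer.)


The 3-SAT phase transition occurs at approximately 4.267 clauses per variable.
m = 4.267 * 142 = 605.914.
Rounded to nearest integer: 606.

606


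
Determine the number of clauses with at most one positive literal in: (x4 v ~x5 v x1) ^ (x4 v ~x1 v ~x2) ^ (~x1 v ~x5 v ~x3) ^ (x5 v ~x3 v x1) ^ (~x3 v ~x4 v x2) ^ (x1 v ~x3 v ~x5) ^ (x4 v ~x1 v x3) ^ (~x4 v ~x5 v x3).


A Horn clause has at most one positive literal.
Clause 1: 2 positive lit(s) -> not Horn
Clause 2: 1 positive lit(s) -> Horn
Clause 3: 0 positive lit(s) -> Horn
Clause 4: 2 positive lit(s) -> not Horn
Clause 5: 1 positive lit(s) -> Horn
Clause 6: 1 positive lit(s) -> Horn
Clause 7: 2 positive lit(s) -> not Horn
Clause 8: 1 positive lit(s) -> Horn
Total Horn clauses = 5.

5


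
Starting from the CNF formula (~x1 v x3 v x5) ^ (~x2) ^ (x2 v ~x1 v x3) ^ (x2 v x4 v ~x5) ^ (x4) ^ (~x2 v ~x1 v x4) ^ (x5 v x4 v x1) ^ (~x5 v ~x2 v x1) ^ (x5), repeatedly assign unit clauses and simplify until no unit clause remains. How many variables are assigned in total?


Unit propagation repeatedly assigns the literal in any unit clause, then simplifies.
Assignments in order: x2 = F, x4 = T, x5 = T.
No further unit clauses remain.
Total variables assigned = 3.

3


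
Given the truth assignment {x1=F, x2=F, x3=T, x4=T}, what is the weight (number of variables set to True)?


The weight is the number of variables assigned True.
True variables: x3, x4.
Weight = 2.

2


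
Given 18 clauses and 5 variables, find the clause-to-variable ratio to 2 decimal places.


Clause-to-variable ratio = clauses / variables.
18 / 5 = 3.6.

3.6


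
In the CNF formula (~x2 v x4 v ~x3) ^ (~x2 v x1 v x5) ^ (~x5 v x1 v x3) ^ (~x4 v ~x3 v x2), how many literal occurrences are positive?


Scan each clause for unnegated literals.
Clause 1: 1 positive; Clause 2: 2 positive; Clause 3: 2 positive; Clause 4: 1 positive.
Total positive literal occurrences = 6.

6


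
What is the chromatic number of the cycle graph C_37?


An odd cycle cannot be 2-colored: alternating two colors around the cycle returns to the start with a conflict.
Since 37 is odd, three colors are required (and three suffice).
Chromatic number = 3.

3


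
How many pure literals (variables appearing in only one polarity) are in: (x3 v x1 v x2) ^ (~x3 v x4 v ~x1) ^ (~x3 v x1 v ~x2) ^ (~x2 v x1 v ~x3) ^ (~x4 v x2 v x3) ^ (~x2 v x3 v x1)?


A pure literal appears in only one polarity across all clauses.
No pure literals found.
Count = 0.

0


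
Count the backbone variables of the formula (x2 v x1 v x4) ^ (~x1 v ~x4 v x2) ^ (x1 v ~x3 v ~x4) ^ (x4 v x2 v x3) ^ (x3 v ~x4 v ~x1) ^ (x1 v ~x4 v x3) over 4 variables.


Find all satisfying assignments: 6 model(s).
Check which variables have the same value in every model.
No variable is fixed across all models.
Backbone size = 0.

0


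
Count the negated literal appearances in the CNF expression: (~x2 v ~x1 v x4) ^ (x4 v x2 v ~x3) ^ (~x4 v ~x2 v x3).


Scan each clause for negated literals.
Clause 1: 2 negative; Clause 2: 1 negative; Clause 3: 2 negative.
Total negative literal occurrences = 5.

5


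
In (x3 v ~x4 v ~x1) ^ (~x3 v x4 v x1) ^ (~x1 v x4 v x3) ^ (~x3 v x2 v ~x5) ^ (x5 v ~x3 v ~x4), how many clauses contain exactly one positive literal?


A definite clause has exactly one positive literal.
Clause 1: 1 positive -> definite
Clause 2: 2 positive -> not definite
Clause 3: 2 positive -> not definite
Clause 4: 1 positive -> definite
Clause 5: 1 positive -> definite
Definite clause count = 3.

3


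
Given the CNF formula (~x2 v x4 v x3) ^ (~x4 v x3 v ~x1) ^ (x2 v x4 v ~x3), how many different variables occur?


Identify each distinct variable in the formula.
Variables found: x1, x2, x3, x4.
Total distinct variables = 4.

4


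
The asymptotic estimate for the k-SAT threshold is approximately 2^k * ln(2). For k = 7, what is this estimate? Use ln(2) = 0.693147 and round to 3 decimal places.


Using the asymptotic formula: threshold ~ 2^k * ln(2).
2^7 = 128.
128 * 0.693147 = 88.723.

88.723


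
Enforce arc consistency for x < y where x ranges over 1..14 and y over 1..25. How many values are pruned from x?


For the constraint x < y, x needs a supporting value in y's domain.
x can be at most 24 (one less than y's maximum).
Valid x values from domain: 14 out of 14.
Pruned = 14 - 14 = 0.

0


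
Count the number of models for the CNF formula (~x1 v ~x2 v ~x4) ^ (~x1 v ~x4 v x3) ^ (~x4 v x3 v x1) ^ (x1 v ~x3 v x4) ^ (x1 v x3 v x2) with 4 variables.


Enumerate all 16 truth assignments over 4 variables.
Test each against every clause.
Satisfying assignments found: 8.

8


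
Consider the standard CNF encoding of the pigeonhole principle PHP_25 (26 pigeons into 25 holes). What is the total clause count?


The PHP encoding has two parts:
1) At-least-one-hole clauses: 26 (one per pigeon, each with 25 literals).
2) At-most-one-pigeon-per-hole clauses: 25 holes * C(26,2) = 25 * 325 = 8125.
Total clauses = 26 + 8125 = 8151.

8151


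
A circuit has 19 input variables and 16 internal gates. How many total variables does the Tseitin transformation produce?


The Tseitin transformation introduces one auxiliary variable per gate.
Total variables = inputs + gates = 19 + 16 = 35.

35


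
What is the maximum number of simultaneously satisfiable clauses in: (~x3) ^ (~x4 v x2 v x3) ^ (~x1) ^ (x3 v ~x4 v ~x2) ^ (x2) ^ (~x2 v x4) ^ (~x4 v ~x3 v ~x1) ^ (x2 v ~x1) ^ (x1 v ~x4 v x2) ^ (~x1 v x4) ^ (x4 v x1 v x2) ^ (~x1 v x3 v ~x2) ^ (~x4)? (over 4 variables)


Enumerate all 16 truth assignments.
For each, count how many of the 13 clauses are satisfied.
The formula is not fully satisfiable, so the maximum is below 13.
Maximum simultaneously satisfiable clauses = 12.

12


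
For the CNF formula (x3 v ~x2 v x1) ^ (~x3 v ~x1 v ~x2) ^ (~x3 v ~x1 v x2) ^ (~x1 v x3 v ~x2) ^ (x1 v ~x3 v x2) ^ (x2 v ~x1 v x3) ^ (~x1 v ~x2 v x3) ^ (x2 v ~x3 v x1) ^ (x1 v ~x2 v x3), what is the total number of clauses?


Each group enclosed in parentheses joined by ^ is one clause.
Counting the conjuncts: 9 clauses.

9


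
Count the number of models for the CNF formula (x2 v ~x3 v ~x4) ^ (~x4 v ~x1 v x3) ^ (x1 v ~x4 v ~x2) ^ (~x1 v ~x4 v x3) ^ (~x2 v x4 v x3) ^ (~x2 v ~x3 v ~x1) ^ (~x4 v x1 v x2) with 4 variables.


Enumerate all 16 truth assignments over 4 variables.
Test each against every clause.
Satisfying assignments found: 5.

5


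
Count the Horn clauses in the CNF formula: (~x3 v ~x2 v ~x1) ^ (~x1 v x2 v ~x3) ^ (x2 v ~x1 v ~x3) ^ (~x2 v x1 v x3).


A Horn clause has at most one positive literal.
Clause 1: 0 positive lit(s) -> Horn
Clause 2: 1 positive lit(s) -> Horn
Clause 3: 1 positive lit(s) -> Horn
Clause 4: 2 positive lit(s) -> not Horn
Total Horn clauses = 3.

3


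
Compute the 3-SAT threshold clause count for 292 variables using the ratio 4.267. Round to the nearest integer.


The 3-SAT phase transition occurs at approximately 4.267 clauses per variable.
m = 4.267 * 292 = 1245.964.
Rounded to nearest integer: 1246.

1246


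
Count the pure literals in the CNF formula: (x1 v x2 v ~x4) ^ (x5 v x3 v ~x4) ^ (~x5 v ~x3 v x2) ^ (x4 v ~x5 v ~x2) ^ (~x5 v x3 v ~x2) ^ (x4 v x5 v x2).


A pure literal appears in only one polarity across all clauses.
Pure literals: x1 (positive only).
Count = 1.

1


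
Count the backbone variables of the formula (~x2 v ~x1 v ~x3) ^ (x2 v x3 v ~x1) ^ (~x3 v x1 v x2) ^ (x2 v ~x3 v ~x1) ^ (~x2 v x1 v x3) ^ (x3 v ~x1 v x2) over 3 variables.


Find all satisfying assignments: 3 model(s).
Check which variables have the same value in every model.
No variable is fixed across all models.
Backbone size = 0.

0


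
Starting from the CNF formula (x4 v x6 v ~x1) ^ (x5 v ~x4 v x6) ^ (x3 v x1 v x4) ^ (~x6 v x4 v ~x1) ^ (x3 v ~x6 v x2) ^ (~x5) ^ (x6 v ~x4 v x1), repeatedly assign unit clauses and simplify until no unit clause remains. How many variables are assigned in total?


Unit propagation repeatedly assigns the literal in any unit clause, then simplifies.
Assignments in order: x5 = F.
No further unit clauses remain.
Total variables assigned = 1.

1


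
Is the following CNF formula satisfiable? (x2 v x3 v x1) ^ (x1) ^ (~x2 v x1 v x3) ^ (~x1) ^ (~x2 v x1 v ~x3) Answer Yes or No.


Check all 8 possible truth assignments.
Number of satisfying assignments found: 0.
The formula is unsatisfiable.

No


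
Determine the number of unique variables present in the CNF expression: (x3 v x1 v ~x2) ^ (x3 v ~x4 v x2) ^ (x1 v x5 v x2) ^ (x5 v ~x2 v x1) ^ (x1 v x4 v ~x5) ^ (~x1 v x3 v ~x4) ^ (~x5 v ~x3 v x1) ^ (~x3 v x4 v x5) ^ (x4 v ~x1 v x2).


Identify each distinct variable in the formula.
Variables found: x1, x2, x3, x4, x5.
Total distinct variables = 5.

5


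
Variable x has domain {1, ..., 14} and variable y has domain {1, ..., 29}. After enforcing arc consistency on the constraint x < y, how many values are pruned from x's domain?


For the constraint x < y, x needs a supporting value in y's domain.
x can be at most 28 (one less than y's maximum).
Valid x values from domain: 14 out of 14.
Pruned = 14 - 14 = 0.

0


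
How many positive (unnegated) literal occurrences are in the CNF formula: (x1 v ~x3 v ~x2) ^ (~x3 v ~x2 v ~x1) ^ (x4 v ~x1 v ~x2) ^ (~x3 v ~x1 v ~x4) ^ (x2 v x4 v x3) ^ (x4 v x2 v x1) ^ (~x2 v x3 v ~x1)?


Scan each clause for unnegated literals.
Clause 1: 1 positive; Clause 2: 0 positive; Clause 3: 1 positive; Clause 4: 0 positive; Clause 5: 3 positive; Clause 6: 3 positive; Clause 7: 1 positive.
Total positive literal occurrences = 9.

9


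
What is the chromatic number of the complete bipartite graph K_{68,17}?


K_{68,17} is bipartite by definition: the two parts are independent sets, with every edge crossing between them.
Color all vertices in one part with color 1 and all vertices in the other part with color 2.
Since the graph has at least one edge, one color does not suffice.
Chromatic number = 2.

2


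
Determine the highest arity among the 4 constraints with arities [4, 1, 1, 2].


The arities are: 4, 1, 1, 2.
Scan for the maximum value.
Maximum arity = 4.

4


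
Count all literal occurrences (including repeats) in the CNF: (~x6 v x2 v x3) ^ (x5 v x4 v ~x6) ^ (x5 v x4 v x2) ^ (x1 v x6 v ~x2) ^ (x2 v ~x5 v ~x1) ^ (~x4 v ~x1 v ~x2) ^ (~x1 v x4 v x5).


Clause lengths: 3, 3, 3, 3, 3, 3, 3.
Sum = 3 + 3 + 3 + 3 + 3 + 3 + 3 = 21.

21


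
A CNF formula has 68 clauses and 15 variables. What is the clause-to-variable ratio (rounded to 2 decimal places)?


Clause-to-variable ratio = clauses / variables.
68 / 15 = 4.53.

4.53


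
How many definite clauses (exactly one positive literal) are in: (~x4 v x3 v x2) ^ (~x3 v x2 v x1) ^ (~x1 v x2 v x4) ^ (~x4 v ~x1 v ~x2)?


A definite clause has exactly one positive literal.
Clause 1: 2 positive -> not definite
Clause 2: 2 positive -> not definite
Clause 3: 2 positive -> not definite
Clause 4: 0 positive -> not definite
Definite clause count = 0.

0


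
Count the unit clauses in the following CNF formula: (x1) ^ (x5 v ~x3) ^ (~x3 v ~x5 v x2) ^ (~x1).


A unit clause contains exactly one literal.
Unit clauses found: (x1), (~x1).
Count = 2.

2


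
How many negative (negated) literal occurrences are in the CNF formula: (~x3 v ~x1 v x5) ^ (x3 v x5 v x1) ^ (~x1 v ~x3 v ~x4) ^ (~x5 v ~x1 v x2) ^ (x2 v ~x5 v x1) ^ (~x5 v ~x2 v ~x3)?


Scan each clause for negated literals.
Clause 1: 2 negative; Clause 2: 0 negative; Clause 3: 3 negative; Clause 4: 2 negative; Clause 5: 1 negative; Clause 6: 3 negative.
Total negative literal occurrences = 11.

11


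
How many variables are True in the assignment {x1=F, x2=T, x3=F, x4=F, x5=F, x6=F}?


The weight is the number of variables assigned True.
True variables: x2.
Weight = 1.

1


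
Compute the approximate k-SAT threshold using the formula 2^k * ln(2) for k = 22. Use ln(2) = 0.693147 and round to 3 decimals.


Using the asymptotic formula: threshold ~ 2^k * ln(2).
2^22 = 4194304.
4194304 * 0.693147 = 2907269.235.

2907269.235


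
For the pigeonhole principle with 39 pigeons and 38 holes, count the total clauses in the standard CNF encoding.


The PHP encoding has two parts:
1) At-least-one-hole clauses: 39 (one per pigeon, each with 38 literals).
2) At-most-one-pigeon-per-hole clauses: 38 holes * C(39,2) = 38 * 741 = 28158.
Total clauses = 39 + 28158 = 28197.

28197


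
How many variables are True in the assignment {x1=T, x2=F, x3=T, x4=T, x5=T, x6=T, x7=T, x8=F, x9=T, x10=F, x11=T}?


The weight is the number of variables assigned True.
True variables: x1, x3, x4, x5, x6, x7, x9, x11.
Weight = 8.

8


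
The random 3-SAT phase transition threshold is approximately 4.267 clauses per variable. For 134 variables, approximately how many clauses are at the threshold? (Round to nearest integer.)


The 3-SAT phase transition occurs at approximately 4.267 clauses per variable.
m = 4.267 * 134 = 571.778.
Rounded to nearest integer: 572.

572


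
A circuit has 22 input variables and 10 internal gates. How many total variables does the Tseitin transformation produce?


The Tseitin transformation introduces one auxiliary variable per gate.
Total variables = inputs + gates = 22 + 10 = 32.

32


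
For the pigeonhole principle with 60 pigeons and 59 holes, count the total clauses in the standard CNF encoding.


The PHP encoding has two parts:
1) At-least-one-hole clauses: 60 (one per pigeon, each with 59 literals).
2) At-most-one-pigeon-per-hole clauses: 59 holes * C(60,2) = 59 * 1770 = 104430.
Total clauses = 60 + 104430 = 104490.

104490


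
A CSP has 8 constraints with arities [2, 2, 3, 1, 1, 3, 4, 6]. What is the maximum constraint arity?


The arities are: 2, 2, 3, 1, 1, 3, 4, 6.
Scan for the maximum value.
Maximum arity = 6.

6


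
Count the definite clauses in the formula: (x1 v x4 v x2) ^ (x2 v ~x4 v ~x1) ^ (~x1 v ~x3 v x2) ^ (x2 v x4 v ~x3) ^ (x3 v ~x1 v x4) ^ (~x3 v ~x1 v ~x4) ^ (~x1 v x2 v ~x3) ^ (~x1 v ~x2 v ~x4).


A definite clause has exactly one positive literal.
Clause 1: 3 positive -> not definite
Clause 2: 1 positive -> definite
Clause 3: 1 positive -> definite
Clause 4: 2 positive -> not definite
Clause 5: 2 positive -> not definite
Clause 6: 0 positive -> not definite
Clause 7: 1 positive -> definite
Clause 8: 0 positive -> not definite
Definite clause count = 3.

3


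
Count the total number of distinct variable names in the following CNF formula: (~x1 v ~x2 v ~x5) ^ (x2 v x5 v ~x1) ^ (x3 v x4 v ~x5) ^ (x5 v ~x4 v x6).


Identify each distinct variable in the formula.
Variables found: x1, x2, x3, x4, x5, x6.
Total distinct variables = 6.

6


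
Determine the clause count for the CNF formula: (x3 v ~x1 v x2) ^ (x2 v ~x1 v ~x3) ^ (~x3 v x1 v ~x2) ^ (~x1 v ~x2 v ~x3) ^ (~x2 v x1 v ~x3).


Each group enclosed in parentheses joined by ^ is one clause.
Counting the conjuncts: 5 clauses.

5


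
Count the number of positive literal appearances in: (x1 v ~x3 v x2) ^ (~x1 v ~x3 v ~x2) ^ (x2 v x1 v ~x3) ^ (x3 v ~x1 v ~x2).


Scan each clause for unnegated literals.
Clause 1: 2 positive; Clause 2: 0 positive; Clause 3: 2 positive; Clause 4: 1 positive.
Total positive literal occurrences = 5.

5


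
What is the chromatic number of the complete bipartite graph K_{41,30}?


K_{41,30} is bipartite by definition: the two parts are independent sets, with every edge crossing between them.
Color all vertices in one part with color 1 and all vertices in the other part with color 2.
Since the graph has at least one edge, one color does not suffice.
Chromatic number = 2.

2


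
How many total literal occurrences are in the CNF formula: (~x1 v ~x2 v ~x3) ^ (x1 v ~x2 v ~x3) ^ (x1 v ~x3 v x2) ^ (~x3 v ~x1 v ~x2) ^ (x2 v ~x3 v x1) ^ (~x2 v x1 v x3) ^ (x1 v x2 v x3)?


Clause lengths: 3, 3, 3, 3, 3, 3, 3.
Sum = 3 + 3 + 3 + 3 + 3 + 3 + 3 = 21.

21


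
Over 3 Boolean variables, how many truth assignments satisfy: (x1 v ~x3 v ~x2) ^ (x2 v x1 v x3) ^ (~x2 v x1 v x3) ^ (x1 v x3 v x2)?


Enumerate all 8 truth assignments over 3 variables.
Test each against every clause.
Satisfying assignments found: 5.

5


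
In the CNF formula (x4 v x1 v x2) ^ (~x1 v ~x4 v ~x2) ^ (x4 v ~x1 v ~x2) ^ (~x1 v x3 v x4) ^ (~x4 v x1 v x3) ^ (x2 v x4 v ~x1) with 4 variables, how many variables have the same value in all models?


Find all satisfying assignments: 6 model(s).
Check which variables have the same value in every model.
No variable is fixed across all models.
Backbone size = 0.

0


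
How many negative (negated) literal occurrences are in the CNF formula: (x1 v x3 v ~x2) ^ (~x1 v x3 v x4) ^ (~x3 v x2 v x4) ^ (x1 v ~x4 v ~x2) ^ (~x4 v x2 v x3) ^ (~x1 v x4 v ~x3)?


Scan each clause for negated literals.
Clause 1: 1 negative; Clause 2: 1 negative; Clause 3: 1 negative; Clause 4: 2 negative; Clause 5: 1 negative; Clause 6: 2 negative.
Total negative literal occurrences = 8.

8


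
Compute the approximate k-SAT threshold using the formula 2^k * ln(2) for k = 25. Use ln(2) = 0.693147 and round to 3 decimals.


Using the asymptotic formula: threshold ~ 2^k * ln(2).
2^25 = 33554432.
33554432 * 0.693147 = 23258153.878.

23258153.878


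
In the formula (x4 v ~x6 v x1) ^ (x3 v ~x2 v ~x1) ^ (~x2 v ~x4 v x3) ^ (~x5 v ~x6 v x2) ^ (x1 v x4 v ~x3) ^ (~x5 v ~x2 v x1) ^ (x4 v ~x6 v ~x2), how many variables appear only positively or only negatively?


A pure literal appears in only one polarity across all clauses.
Pure literals: x5 (negative only), x6 (negative only).
Count = 2.

2


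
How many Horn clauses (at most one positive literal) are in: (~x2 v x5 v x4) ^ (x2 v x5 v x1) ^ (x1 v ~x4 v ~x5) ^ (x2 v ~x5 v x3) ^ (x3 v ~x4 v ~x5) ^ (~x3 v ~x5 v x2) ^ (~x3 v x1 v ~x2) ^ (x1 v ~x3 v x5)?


A Horn clause has at most one positive literal.
Clause 1: 2 positive lit(s) -> not Horn
Clause 2: 3 positive lit(s) -> not Horn
Clause 3: 1 positive lit(s) -> Horn
Clause 4: 2 positive lit(s) -> not Horn
Clause 5: 1 positive lit(s) -> Horn
Clause 6: 1 positive lit(s) -> Horn
Clause 7: 1 positive lit(s) -> Horn
Clause 8: 2 positive lit(s) -> not Horn
Total Horn clauses = 4.

4


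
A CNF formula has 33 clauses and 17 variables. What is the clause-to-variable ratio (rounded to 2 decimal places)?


Clause-to-variable ratio = clauses / variables.
33 / 17 = 1.94.

1.94


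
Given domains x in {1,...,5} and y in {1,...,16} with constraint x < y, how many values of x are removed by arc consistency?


For the constraint x < y, x needs a supporting value in y's domain.
x can be at most 15 (one less than y's maximum).
Valid x values from domain: 5 out of 5.
Pruned = 5 - 5 = 0.

0


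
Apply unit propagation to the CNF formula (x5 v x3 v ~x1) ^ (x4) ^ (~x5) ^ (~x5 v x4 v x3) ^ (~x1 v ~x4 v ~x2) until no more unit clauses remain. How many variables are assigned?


Unit propagation repeatedly assigns the literal in any unit clause, then simplifies.
Assignments in order: x4 = T, x5 = F.
No further unit clauses remain.
Total variables assigned = 2.

2


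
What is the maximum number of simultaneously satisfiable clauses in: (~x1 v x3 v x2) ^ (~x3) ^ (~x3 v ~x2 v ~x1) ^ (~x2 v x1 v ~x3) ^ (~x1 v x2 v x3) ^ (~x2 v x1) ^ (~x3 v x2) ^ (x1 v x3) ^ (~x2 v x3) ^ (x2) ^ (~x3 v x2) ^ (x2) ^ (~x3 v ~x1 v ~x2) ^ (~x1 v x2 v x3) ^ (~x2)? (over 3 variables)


Enumerate all 8 truth assignments.
For each, count how many of the 15 clauses are satisfied.
The formula is not fully satisfiable, so the maximum is below 15.
Maximum simultaneously satisfiable clauses = 13.

13


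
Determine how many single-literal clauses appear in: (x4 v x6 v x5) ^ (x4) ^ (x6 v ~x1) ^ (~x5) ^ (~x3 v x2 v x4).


A unit clause contains exactly one literal.
Unit clauses found: (x4), (~x5).
Count = 2.

2


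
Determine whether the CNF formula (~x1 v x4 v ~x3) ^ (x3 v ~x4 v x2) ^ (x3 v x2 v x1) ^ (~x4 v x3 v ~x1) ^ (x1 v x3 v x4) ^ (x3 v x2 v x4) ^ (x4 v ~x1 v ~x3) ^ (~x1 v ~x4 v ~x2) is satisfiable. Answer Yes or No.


Check all 16 possible truth assignments.
Number of satisfying assignments found: 7.
The formula is satisfiable.

Yes


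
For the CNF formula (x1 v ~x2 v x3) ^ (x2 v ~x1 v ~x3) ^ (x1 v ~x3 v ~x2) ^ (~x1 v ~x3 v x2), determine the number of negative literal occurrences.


Scan each clause for negated literals.
Clause 1: 1 negative; Clause 2: 2 negative; Clause 3: 2 negative; Clause 4: 2 negative.
Total negative literal occurrences = 7.

7


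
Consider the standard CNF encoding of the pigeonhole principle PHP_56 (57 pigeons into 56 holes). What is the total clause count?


The PHP encoding has two parts:
1) At-least-one-hole clauses: 57 (one per pigeon, each with 56 literals).
2) At-most-one-pigeon-per-hole clauses: 56 holes * C(57,2) = 56 * 1596 = 89376.
Total clauses = 57 + 89376 = 89433.

89433


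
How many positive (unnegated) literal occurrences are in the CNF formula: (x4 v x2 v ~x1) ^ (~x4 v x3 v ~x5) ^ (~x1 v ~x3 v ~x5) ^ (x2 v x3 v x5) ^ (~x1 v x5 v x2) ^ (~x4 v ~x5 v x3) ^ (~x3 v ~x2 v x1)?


Scan each clause for unnegated literals.
Clause 1: 2 positive; Clause 2: 1 positive; Clause 3: 0 positive; Clause 4: 3 positive; Clause 5: 2 positive; Clause 6: 1 positive; Clause 7: 1 positive.
Total positive literal occurrences = 10.

10


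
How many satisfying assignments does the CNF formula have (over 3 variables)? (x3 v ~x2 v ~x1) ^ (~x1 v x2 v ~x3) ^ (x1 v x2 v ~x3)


Enumerate all 8 truth assignments over 3 variables.
Test each against every clause.
Satisfying assignments found: 5.

5


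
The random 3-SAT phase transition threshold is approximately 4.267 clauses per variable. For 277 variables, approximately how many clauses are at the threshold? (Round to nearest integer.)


The 3-SAT phase transition occurs at approximately 4.267 clauses per variable.
m = 4.267 * 277 = 1181.959.
Rounded to nearest integer: 1182.

1182


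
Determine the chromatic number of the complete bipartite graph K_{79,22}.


K_{79,22} is bipartite by definition: the two parts are independent sets, with every edge crossing between them.
Color all vertices in one part with color 1 and all vertices in the other part with color 2.
Since the graph has at least one edge, one color does not suffice.
Chromatic number = 2.

2


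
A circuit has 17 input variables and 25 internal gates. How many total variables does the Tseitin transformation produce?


The Tseitin transformation introduces one auxiliary variable per gate.
Total variables = inputs + gates = 17 + 25 = 42.

42


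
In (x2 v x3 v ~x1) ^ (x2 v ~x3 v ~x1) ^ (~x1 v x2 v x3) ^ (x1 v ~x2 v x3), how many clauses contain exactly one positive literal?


A definite clause has exactly one positive literal.
Clause 1: 2 positive -> not definite
Clause 2: 1 positive -> definite
Clause 3: 2 positive -> not definite
Clause 4: 2 positive -> not definite
Definite clause count = 1.

1


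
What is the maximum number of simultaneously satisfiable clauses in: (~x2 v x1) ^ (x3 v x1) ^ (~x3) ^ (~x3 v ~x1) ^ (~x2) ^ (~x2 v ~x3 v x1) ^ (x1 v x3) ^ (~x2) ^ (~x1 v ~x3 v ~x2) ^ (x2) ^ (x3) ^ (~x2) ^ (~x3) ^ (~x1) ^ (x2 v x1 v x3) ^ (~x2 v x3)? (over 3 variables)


Enumerate all 8 truth assignments.
For each, count how many of the 16 clauses are satisfied.
The formula is not fully satisfiable, so the maximum is below 16.
Maximum simultaneously satisfiable clauses = 13.

13


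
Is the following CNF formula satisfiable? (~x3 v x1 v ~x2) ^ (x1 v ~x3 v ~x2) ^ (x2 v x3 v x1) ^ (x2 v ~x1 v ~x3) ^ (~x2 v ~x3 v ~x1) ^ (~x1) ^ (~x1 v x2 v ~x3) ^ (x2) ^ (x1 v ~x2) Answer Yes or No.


Check all 8 possible truth assignments.
Number of satisfying assignments found: 0.
The formula is unsatisfiable.

No


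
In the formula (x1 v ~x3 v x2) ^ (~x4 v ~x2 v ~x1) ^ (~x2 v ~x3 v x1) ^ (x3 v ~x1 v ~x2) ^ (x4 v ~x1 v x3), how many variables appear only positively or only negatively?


A pure literal appears in only one polarity across all clauses.
No pure literals found.
Count = 0.

0


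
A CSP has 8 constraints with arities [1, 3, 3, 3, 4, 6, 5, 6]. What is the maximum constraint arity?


The arities are: 1, 3, 3, 3, 4, 6, 5, 6.
Scan for the maximum value.
Maximum arity = 6.

6


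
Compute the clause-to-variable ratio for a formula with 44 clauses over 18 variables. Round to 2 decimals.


Clause-to-variable ratio = clauses / variables.
44 / 18 = 2.44.

2.44


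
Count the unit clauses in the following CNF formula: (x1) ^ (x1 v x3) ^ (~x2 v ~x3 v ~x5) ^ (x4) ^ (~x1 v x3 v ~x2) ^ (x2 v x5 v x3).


A unit clause contains exactly one literal.
Unit clauses found: (x1), (x4).
Count = 2.

2


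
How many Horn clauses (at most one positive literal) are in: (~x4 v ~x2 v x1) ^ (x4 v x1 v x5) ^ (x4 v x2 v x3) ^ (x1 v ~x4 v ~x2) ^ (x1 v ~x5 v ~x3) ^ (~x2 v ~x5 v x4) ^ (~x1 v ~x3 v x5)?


A Horn clause has at most one positive literal.
Clause 1: 1 positive lit(s) -> Horn
Clause 2: 3 positive lit(s) -> not Horn
Clause 3: 3 positive lit(s) -> not Horn
Clause 4: 1 positive lit(s) -> Horn
Clause 5: 1 positive lit(s) -> Horn
Clause 6: 1 positive lit(s) -> Horn
Clause 7: 1 positive lit(s) -> Horn
Total Horn clauses = 5.

5


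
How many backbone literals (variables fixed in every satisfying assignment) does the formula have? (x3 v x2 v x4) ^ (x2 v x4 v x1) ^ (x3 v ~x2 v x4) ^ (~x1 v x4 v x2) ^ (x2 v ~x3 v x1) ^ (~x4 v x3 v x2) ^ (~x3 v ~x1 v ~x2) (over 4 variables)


Find all satisfying assignments: 5 model(s).
Check which variables have the same value in every model.
No variable is fixed across all models.
Backbone size = 0.

0


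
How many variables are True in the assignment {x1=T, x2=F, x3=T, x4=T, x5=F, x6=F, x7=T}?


The weight is the number of variables assigned True.
True variables: x1, x3, x4, x7.
Weight = 4.

4


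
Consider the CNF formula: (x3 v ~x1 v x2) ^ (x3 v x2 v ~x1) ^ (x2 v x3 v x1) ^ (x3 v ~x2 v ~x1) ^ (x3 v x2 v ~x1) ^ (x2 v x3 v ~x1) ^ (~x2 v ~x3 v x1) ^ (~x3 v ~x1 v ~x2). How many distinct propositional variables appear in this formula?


Identify each distinct variable in the formula.
Variables found: x1, x2, x3.
Total distinct variables = 3.

3


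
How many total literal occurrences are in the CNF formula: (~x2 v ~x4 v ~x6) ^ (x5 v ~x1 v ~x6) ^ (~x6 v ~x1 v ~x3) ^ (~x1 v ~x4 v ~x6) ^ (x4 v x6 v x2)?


Clause lengths: 3, 3, 3, 3, 3.
Sum = 3 + 3 + 3 + 3 + 3 = 15.

15


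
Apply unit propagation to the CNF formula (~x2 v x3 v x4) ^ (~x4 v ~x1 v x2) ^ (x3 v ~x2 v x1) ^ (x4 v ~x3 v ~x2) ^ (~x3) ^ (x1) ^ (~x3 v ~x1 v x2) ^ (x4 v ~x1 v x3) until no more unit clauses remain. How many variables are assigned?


Unit propagation repeatedly assigns the literal in any unit clause, then simplifies.
Assignments in order: x3 = F, x1 = T, x4 = T, x2 = T.
No further unit clauses remain.
Total variables assigned = 4.

4
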